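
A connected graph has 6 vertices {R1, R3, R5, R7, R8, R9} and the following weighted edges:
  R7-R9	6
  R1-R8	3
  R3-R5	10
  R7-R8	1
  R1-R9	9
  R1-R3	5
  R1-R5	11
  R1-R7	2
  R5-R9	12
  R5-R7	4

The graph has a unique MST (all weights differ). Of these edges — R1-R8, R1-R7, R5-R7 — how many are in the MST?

Kruskal: consider edges lightest-first.
R7-R8 (1): add — endpoints in different components.
R1-R7 (2): add — endpoints in different components.
R1-R8 (3): skip — R8 and R1 already connected.
R5-R7 (4): add — endpoints in different components.
R1-R3 (5): add — endpoints in different components.
R7-R9 (6): add — endpoints in different components.
MST edge set: {R7-R8, R1-R7, R5-R7, R1-R3, R7-R9}.
Of the listed edges, {R1-R7, R5-R7} are in the MST → 2.

2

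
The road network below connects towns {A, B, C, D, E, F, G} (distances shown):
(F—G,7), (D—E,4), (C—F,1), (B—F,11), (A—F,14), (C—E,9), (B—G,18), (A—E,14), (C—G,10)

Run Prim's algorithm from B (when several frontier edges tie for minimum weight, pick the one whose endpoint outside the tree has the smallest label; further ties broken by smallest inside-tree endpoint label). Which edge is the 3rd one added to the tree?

F-G

Prim's algorithm from B:
Step 1: frontier [B—F 11, B—G 18] → take B—F (11); add F.
Step 2: frontier [B—G 18, C—F 1, F—G 7, A—F 14] → take C—F (1); add C.
Step 3: frontier [B—G 18, C—E 9, C—G 10, F—G 7, A—F 14] → take F—G (7); add G.
Step 4: frontier [C—E 9, A—F 14] → take C—E (9); add E.
Step 5: frontier [D—E 4, A—E 14, A—F 14] → take D—E (4); add D.
Step 6: frontier [A—E 14, A—F 14] → take A—E (14); add A.
The 3rd edge added is F—G.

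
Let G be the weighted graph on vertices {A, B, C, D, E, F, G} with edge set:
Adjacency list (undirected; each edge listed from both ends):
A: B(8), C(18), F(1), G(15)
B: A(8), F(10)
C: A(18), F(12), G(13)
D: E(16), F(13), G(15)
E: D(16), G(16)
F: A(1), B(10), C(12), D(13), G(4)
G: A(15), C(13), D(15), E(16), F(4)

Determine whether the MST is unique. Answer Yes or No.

Kruskal's algorithm — process edges by increasing weight (ties by edge label):
A–F (1): add — endpoints in different components.
F–G (4): add — endpoints in different components.
A–B (8): add — endpoints in different components.
B–F (10): skip — B and F already connected.
C–F (12): add — endpoints in different components.
C–G (13): skip — C and G already connected.
D–F (13): add — endpoints in different components.
A–G (15): skip — A and G already connected.
D–G (15): skip — D and G already connected.
D–E (16): add — endpoints in different components.
Non-tree edge E–G has weight 16, equal to the heaviest edge on its tree cycle — swapping gives another MST of the same weight. Not unique.

No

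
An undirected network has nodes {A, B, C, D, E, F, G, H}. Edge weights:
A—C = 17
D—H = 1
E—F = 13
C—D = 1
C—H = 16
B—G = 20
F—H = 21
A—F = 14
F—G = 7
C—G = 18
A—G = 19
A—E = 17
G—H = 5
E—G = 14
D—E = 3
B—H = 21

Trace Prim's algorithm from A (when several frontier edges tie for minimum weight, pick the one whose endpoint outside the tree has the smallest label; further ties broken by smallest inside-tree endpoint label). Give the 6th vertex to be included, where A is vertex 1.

C

Prim's algorithm from A:
Step 1: cheapest edge leaving the tree is A—F (14); add F.
Step 2: cheapest edge leaving the tree is F—G (7); add G.
Step 3: cheapest edge leaving the tree is G—H (5); add H.
Step 4: cheapest edge leaving the tree is D—H (1); add D.
Step 5: cheapest edge leaving the tree is C—D (1); add C.
Step 6: cheapest edge leaving the tree is D—E (3); add E.
Step 7: cheapest edge leaving the tree is B—G (20); add B.
Vertex order: A, F, G, H, D, C, E, B. The 6th vertex is C.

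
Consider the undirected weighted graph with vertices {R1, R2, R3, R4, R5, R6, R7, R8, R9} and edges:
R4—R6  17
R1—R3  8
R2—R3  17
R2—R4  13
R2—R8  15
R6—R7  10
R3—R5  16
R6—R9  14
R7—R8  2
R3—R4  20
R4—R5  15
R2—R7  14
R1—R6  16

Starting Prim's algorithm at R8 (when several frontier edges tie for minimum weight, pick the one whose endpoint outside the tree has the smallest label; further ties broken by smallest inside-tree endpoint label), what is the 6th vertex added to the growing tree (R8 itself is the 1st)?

Grow the tree from R8 using Prim:
Step 1: cheapest edge leaving the tree is R7—R8 (2); add R7.
Step 2: cheapest edge leaving the tree is R6—R7 (10); add R6.
Step 3: cheapest edge leaving the tree is R2—R7 (14); add R2.
Step 4: cheapest edge leaving the tree is R2—R4 (13); add R4.
Step 5: cheapest edge leaving the tree is R6—R9 (14); add R9.
Step 6: cheapest edge leaving the tree is R4—R5 (15); add R5.
Step 7: cheapest edge leaving the tree is R1—R6 (16); add R1.
Step 8: cheapest edge leaving the tree is R1—R3 (8); add R3.
Vertex order: R8, R7, R6, R2, R4, R9, R5, R1, R3. The 6th vertex is R9.

R9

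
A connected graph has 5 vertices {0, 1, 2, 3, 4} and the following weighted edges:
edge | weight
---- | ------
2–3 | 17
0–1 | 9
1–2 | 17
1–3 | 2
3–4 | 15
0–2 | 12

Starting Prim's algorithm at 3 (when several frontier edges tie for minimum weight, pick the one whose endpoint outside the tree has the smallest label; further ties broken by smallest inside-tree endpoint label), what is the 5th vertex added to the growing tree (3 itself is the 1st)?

4

Prim, starting at 3.
Step 1: cheapest edge leaving the tree is 1–3 (2); add 1.
Step 2: cheapest edge leaving the tree is 0–1 (9); add 0.
Step 3: cheapest edge leaving the tree is 0–2 (12); add 2.
Step 4: cheapest edge leaving the tree is 3–4 (15); add 4.
Vertex order: 3, 1, 0, 2, 4. The 5th vertex is 4.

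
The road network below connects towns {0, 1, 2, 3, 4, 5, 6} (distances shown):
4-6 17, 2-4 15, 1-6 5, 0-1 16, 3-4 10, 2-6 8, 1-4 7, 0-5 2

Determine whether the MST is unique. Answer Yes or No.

Yes

Sort edges by weight, then run Kruskal:
0-5 (2): add — endpoints in different components.
1-6 (5): add — endpoints in different components.
1-4 (7): add — endpoints in different components.
2-6 (8): add — endpoints in different components.
3-4 (10): add — endpoints in different components.
2-4 (15): skip — 2 and 4 already connected.
0-1 (16): add — endpoints in different components.
Every non-tree edge has weight strictly greater than the heaviest edge on the tree path between its endpoints, so the MST is unique.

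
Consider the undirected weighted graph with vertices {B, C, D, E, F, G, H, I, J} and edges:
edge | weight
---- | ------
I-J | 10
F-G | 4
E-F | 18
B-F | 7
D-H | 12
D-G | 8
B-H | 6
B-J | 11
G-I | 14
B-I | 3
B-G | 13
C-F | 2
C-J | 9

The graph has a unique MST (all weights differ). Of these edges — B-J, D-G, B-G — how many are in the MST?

Sort edges by weight, then run Kruskal:
C-F (2): add — endpoints in different components.
B-I (3): add — endpoints in different components.
F-G (4): add — endpoints in different components.
B-H (6): add — endpoints in different components.
B-F (7): add — endpoints in different components.
D-G (8): add — endpoints in different components.
C-J (9): add — endpoints in different components.
I-J (10): skip — I and J already connected.
B-J (11): skip — B and J already connected.
D-H (12): skip — D and H already connected.
B-G (13): skip — B and G already connected.
G-I (14): skip — G and I already connected.
E-F (18): add — endpoints in different components.
MST edge set: {C-F, B-I, F-G, B-H, B-F, D-G, C-J, E-F}.
Of the listed edges, {D-G} are in the MST → 1.

1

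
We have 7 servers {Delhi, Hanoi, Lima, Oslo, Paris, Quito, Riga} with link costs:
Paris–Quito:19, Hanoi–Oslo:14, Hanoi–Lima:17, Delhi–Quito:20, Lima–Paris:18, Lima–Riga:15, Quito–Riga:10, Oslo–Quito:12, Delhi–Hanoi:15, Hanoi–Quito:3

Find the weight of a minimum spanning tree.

Prim's algorithm from Delhi:
Step 1: frontier [Delhi–Hanoi 15, Delhi–Quito 20] → take Delhi–Hanoi (15); add Hanoi.
Step 2: frontier [Delhi–Quito 20, Hanoi–Quito 3, Hanoi–Oslo 14, Hanoi–Lima 17] → take Hanoi–Quito (3); add Quito.
Step 3: frontier [Hanoi–Oslo 14, Hanoi–Lima 17, Quito–Riga 10, Oslo–Quito 12, Paris–Quito 19] → take Quito–Riga (10); add Riga.
Step 4: frontier [Hanoi–Oslo 14, Hanoi–Lima 17, Oslo–Quito 12, Paris–Quito 19, Lima–Riga 15] → take Oslo–Quito (12); add Oslo.
Step 5: frontier [Hanoi–Lima 17, Paris–Quito 19, Lima–Riga 15] → take Lima–Riga (15); add Lima.
Step 6: frontier [Lima–Paris 18, Paris–Quito 19] → take Lima–Paris (18); add Paris.
MST edges: Delhi–Hanoi, Hanoi–Quito, Quito–Riga, Oslo–Quito, Lima–Riga, Lima–Paris; total weight 15+3+10+12+15+18 = 73.

73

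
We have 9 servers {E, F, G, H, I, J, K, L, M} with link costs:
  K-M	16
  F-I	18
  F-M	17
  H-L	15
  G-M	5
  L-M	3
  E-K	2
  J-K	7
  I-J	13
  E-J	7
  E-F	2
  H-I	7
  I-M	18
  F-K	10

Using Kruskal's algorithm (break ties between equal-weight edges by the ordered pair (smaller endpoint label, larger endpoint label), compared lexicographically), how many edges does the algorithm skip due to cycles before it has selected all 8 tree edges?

2

Sort edges by weight, then run Kruskal:
E-F (2): add — endpoints in different components.
E-K (2): add — endpoints in different components.
L-M (3): add — endpoints in different components.
G-M (5): add — endpoints in different components.
E-J (7): add — endpoints in different components.
H-I (7): add — endpoints in different components.
J-K (7): skip — J and K already connected.
F-K (10): skip — F and K already connected.
I-J (13): add — endpoints in different components.
H-L (15): add — endpoints in different components.
Edges rejected before the tree was complete: 2.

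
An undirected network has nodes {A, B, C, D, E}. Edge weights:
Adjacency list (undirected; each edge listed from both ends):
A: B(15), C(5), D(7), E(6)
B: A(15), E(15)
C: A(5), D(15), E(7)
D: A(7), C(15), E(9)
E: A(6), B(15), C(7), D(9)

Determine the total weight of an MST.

Prim's algorithm from A:
Step 1: frontier [A C 5, A E 6, A D 7, A B 15] → take A C (5); add C.
Step 2: frontier [A E 6, A D 7, A B 15, C E 7, C D 15] → take A E (6); add E.
Step 3: frontier [A D 7, A B 15, C D 15, D E 9, B E 15] → take A D (7); add D.
Step 4: frontier [A B 15, B E 15] → take A B (15); add B.
MST edges: A C, A E, A D, A B; total weight 5+6+7+15 = 33.

33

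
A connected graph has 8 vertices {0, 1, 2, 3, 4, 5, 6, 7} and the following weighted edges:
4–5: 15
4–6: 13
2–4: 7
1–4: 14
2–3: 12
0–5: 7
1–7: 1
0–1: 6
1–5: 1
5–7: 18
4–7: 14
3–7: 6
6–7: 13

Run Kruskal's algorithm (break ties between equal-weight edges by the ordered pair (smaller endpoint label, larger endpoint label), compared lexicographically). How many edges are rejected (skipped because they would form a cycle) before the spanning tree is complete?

Kruskal: consider edges lightest-first.
1–5 (1): add — endpoints in different components.
1–7 (1): add — endpoints in different components.
0–1 (6): add — endpoints in different components.
3–7 (6): add — endpoints in different components.
0–5 (7): skip — 0 and 5 already connected.
2–4 (7): add — endpoints in different components.
2–3 (12): add — endpoints in different components.
4–6 (13): add — endpoints in different components.
Edges rejected before the tree was complete: 1.

1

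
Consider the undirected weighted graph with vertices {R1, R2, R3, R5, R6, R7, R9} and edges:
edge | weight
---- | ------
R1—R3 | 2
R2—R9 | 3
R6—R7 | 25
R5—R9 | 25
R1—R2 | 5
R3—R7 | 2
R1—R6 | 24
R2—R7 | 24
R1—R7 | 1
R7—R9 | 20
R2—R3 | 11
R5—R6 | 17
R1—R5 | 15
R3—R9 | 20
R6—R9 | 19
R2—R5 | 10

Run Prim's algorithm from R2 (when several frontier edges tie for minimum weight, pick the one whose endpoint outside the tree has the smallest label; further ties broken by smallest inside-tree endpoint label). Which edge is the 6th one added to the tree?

R5-R6

Prim's algorithm from R2:
Step 1: cheapest edge leaving the tree is R2—R9 (3); add R9.
Step 2: cheapest edge leaving the tree is R1—R2 (5); add R1.
Step 3: cheapest edge leaving the tree is R1—R7 (1); add R7.
Step 4: cheapest edge leaving the tree is R1—R3 (2); add R3.
Step 5: cheapest edge leaving the tree is R2—R5 (10); add R5.
Step 6: cheapest edge leaving the tree is R5—R6 (17); add R6.
The 6th edge added is R5—R6.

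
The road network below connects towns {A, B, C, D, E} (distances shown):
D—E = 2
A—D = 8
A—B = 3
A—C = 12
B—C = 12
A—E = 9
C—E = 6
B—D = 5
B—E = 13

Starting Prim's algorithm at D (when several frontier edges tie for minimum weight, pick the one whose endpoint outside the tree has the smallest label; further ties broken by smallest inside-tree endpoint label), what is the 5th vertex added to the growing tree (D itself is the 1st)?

Prim, starting at D.
Step 1: cheapest edge leaving the tree is D—E (2); add E.
Step 2: cheapest edge leaving the tree is B—D (5); add B.
Step 3: cheapest edge leaving the tree is A—B (3); add A.
Step 4: cheapest edge leaving the tree is C—E (6); add C.
Vertex order: D, E, B, A, C. The 5th vertex is C.

C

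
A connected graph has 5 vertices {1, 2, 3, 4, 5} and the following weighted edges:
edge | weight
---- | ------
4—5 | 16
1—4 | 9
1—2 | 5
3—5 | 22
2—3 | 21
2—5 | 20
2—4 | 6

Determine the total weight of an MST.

Grow the tree from 3 using Prim:
Step 1: frontier [2—3 21, 3—5 22] → take 2—3 (21); add 2.
Step 2: frontier [1—2 5, 2—4 6, 2—5 20, 3—5 22] → take 1—2 (5); add 1.
Step 3: frontier [1—4 9, 2—4 6, 2—5 20, 3—5 22] → take 2—4 (6); add 4.
Step 4: frontier [2—5 20, 3—5 22, 4—5 16] → take 4—5 (16); add 5.
MST edges: 2—3, 1—2, 2—4, 4—5; total weight 21+5+6+16 = 48.

48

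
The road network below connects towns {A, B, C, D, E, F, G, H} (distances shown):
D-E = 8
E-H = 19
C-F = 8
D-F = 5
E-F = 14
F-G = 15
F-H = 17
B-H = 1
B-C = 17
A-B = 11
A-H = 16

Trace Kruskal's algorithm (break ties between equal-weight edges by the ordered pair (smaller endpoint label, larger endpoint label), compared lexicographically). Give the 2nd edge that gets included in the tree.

D-F

Kruskal: consider edges lightest-first.
B-H (1): add — endpoints in different components.
D-F (5): add — endpoints in different components.
C-F (8): add — endpoints in different components.
D-E (8): add — endpoints in different components.
A-B (11): add — endpoints in different components.
E-F (14): skip — E and F already connected.
F-G (15): add — endpoints in different components.
A-H (16): skip — A and H already connected.
B-C (17): add — endpoints in different components.
The 2nd edge added is D-F.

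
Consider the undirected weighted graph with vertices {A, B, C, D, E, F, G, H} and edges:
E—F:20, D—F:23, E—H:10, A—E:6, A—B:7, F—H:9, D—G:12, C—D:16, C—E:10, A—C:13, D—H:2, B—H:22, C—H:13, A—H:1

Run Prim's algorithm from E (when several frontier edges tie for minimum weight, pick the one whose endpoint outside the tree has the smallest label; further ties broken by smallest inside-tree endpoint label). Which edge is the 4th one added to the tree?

A-B

Grow the tree from E using Prim:
Step 1: frontier [A—E 6, C—E 10, E—H 10, E—F 20] → take A—E (6); add A.
Step 2: frontier [A—H 1, A—B 7, A—C 13, C—E 10, E—H 10, E—F 20] → take A—H (1); add H.
Step 3: frontier [A—B 7, A—C 13, C—E 10, E—F 20, D—H 2, F—H 9, C—H 13, B—H 22] → take D—H (2); add D.
Step 4: frontier [A—B 7, A—C 13, D—G 12, C—D 16, D—F 23, C—E 10, E—F 20, F—H 9, C—H 13, B—H 22] → take A—B (7); add B.
Step 5: frontier [A—C 13, D—G 12, C—D 16, D—F 23, C—E 10, E—F 20, F—H 9, C—H 13] → take F—H (9); add F.
Step 6: frontier [A—C 13, D—G 12, C—D 16, C—E 10, C—H 13] → take C—E (10); add C.
Step 7: frontier [D—G 12] → take D—G (12); add G.
The 4th edge added is A—B.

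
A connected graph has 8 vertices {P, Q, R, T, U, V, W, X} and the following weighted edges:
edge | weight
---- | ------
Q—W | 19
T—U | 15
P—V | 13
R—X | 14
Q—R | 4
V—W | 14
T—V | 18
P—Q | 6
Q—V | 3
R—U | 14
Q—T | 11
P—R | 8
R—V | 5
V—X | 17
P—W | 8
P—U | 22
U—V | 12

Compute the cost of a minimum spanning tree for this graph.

58

Kruskal: consider edges lightest-first.
Q—V (3): add — endpoints in different components.
Q—R (4): add — endpoints in different components.
R—V (5): skip — R and V already connected.
P—Q (6): add — endpoints in different components.
P—R (8): skip — R and P already connected.
P—W (8): add — endpoints in different components.
Q—T (11): add — endpoints in different components.
U—V (12): add — endpoints in different components.
P—V (13): skip — V and P already connected.
R—U (14): skip — R and U already connected.
R—X (14): add — endpoints in different components.
MST edges: Q—V, Q—R, P—Q, P—W, Q—T, U—V, R—X; total weight 3+4+6+8+11+12+14 = 58.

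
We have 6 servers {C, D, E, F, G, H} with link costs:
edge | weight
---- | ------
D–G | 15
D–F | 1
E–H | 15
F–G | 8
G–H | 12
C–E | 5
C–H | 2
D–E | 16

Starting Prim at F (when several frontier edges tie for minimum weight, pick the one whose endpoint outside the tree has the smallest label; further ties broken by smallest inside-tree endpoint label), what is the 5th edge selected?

Prim, starting at F.
Step 1: frontier [D–F 1, F–G 8] → take D–F (1); add D.
Step 2: frontier [D–G 15, D–E 16, F–G 8] → take F–G (8); add G.
Step 3: frontier [D–E 16, G–H 12] → take G–H (12); add H.
Step 4: frontier [D–E 16, C–H 2, E–H 15] → take C–H (2); add C.
Step 5: frontier [C–E 5, D–E 16, E–H 15] → take C–E (5); add E.
The 5th edge added is C–E.

C-E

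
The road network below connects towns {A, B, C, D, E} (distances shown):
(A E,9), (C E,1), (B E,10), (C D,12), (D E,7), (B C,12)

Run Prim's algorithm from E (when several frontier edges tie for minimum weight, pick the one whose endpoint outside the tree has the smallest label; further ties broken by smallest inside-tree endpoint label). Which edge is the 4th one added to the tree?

Prim, starting at E.
Step 1: frontier [C E 1, D E 7, A E 9, B E 10] → take C E (1); add C.
Step 2: frontier [B C 12, C D 12, D E 7, A E 9, B E 10] → take D E (7); add D.
Step 3: frontier [B C 12, A E 9, B E 10] → take A E (9); add A.
Step 4: frontier [B C 12, B E 10] → take B E (10); add B.
The 4th edge added is B E.

B-E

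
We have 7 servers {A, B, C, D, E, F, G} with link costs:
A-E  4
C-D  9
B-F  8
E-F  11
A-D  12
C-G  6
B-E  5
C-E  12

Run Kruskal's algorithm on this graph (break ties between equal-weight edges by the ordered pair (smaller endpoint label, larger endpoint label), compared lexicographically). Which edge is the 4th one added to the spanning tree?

B-F

Kruskal's algorithm — process edges by increasing weight (ties by edge label):
A-E (4): add. Components now {A,E} {B} {C} {D} {F} {G}
B-E (5): add. Components now {A,B,E} {C} {D} {F} {G}
C-G (6): add. Components now {A,B,E} {C,G} {D} {F}
B-F (8): add. Components now {A,B,E,F} {C,G} {D}
C-D (9): add. Components now {A,B,E,F} {C,D,G}
E-F (11): skip — E and F already connected.
A-D (12): add. Components now {A,B,C,D,E,F,G}
The 4th edge added is B-F.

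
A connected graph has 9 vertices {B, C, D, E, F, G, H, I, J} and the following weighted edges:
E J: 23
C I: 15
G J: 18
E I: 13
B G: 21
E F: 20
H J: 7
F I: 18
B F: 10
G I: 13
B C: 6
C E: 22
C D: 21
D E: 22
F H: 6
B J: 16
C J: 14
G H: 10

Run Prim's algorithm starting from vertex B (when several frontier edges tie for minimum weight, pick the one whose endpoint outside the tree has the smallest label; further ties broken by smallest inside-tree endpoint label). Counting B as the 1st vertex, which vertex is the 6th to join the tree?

Grow the tree from B using Prim:
Step 1: cheapest edge leaving the tree is B C (6); add C.
Step 2: cheapest edge leaving the tree is B F (10); add F.
Step 3: cheapest edge leaving the tree is F H (6); add H.
Step 4: cheapest edge leaving the tree is H J (7); add J.
Step 5: cheapest edge leaving the tree is G H (10); add G.
Step 6: cheapest edge leaving the tree is G I (13); add I.
Step 7: cheapest edge leaving the tree is E I (13); add E.
Step 8: cheapest edge leaving the tree is C D (21); add D.
Vertex order: B, C, F, H, J, G, I, E, D. The 6th vertex is G.

G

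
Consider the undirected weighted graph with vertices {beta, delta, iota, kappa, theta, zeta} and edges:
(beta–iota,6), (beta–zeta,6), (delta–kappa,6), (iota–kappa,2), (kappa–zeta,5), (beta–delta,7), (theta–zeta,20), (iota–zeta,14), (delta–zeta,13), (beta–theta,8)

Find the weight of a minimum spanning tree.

Kruskal's algorithm — process edges by increasing weight (ties by edge label):
iota–kappa (2): add. Components now {beta} {theta} {zeta} {iota,kappa} {delta}
kappa–zeta (5): add. Components now {beta} {theta} {iota,kappa,zeta} {delta}
beta–iota (6): add. Components now {beta,iota,kappa,zeta} {theta} {delta}
beta–zeta (6): skip — beta and zeta already connected.
delta–kappa (6): add. Components now {beta,delta,iota,kappa,zeta} {theta}
beta–delta (7): skip — beta and delta already connected.
beta–theta (8): add. Components now {beta,delta,iota,kappa,theta,zeta}
MST edges: iota–kappa, kappa–zeta, beta–iota, delta–kappa, beta–theta; total weight 2+5+6+6+8 = 27.

27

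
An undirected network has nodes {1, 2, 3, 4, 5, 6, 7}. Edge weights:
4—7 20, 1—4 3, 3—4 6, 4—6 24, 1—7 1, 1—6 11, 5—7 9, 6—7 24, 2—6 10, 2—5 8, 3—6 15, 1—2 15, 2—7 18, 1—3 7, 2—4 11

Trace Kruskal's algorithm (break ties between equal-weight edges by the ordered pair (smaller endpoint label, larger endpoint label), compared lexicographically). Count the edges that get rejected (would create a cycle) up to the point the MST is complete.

1

Kruskal's algorithm — process edges by increasing weight (ties by edge label):
1—7 (1): add — endpoints in different components.
1—4 (3): add — endpoints in different components.
3—4 (6): add — endpoints in different components.
1—3 (7): skip — 1 and 3 already connected.
2—5 (8): add — endpoints in different components.
5—7 (9): add — endpoints in different components.
2—6 (10): add — endpoints in different components.
Edges rejected before the tree was complete: 1.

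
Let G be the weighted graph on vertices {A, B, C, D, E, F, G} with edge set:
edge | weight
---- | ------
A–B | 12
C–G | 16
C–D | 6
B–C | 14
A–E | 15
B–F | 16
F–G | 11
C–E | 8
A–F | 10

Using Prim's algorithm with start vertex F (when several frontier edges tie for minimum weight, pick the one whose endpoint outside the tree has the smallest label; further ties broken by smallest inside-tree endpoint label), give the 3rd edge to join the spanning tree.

A-B

Grow the tree from F using Prim:
Step 1: cheapest edge leaving the tree is A–F (10); add A.
Step 2: cheapest edge leaving the tree is F–G (11); add G.
Step 3: cheapest edge leaving the tree is A–B (12); add B.
Step 4: cheapest edge leaving the tree is B–C (14); add C.
Step 5: cheapest edge leaving the tree is C–D (6); add D.
Step 6: cheapest edge leaving the tree is C–E (8); add E.
The 3rd edge added is A–B.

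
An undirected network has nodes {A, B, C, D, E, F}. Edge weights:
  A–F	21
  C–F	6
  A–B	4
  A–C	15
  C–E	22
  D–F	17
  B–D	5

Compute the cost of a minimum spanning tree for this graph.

Grow the tree from F using Prim:
Step 1: cheapest edge leaving the tree is C–F (6); add C.
Step 2: cheapest edge leaving the tree is A–C (15); add A.
Step 3: cheapest edge leaving the tree is A–B (4); add B.
Step 4: cheapest edge leaving the tree is B–D (5); add D.
Step 5: cheapest edge leaving the tree is C–E (22); add E.
MST edges: C–F, A–C, A–B, B–D, C–E; total weight 6+15+4+5+22 = 52.

52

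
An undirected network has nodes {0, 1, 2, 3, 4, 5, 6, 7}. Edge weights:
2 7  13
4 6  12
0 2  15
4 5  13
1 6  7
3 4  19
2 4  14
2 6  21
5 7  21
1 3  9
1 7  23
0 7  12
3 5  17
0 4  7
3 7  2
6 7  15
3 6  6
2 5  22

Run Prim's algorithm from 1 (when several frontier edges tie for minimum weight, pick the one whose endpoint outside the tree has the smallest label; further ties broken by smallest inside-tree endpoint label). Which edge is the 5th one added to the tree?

0-4

Grow the tree from 1 using Prim:
Step 1: cheapest edge leaving the tree is 1 6 (7); add 6.
Step 2: cheapest edge leaving the tree is 3 6 (6); add 3.
Step 3: cheapest edge leaving the tree is 3 7 (2); add 7.
Step 4: cheapest edge leaving the tree is 0 7 (12); add 0.
Step 5: cheapest edge leaving the tree is 0 4 (7); add 4.
Step 6: cheapest edge leaving the tree is 2 7 (13); add 2.
Step 7: cheapest edge leaving the tree is 4 5 (13); add 5.
The 5th edge added is 0 4.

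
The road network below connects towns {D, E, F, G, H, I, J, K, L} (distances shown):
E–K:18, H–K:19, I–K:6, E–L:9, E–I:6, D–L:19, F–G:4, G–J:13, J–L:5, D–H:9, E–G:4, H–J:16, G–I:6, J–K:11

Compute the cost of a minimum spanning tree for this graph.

59

Kruskal: consider edges lightest-first.
E–G (4): add — endpoints in different components.
F–G (4): add — endpoints in different components.
J–L (5): add — endpoints in different components.
E–I (6): add — endpoints in different components.
G–I (6): skip — G and I already connected.
I–K (6): add — endpoints in different components.
D–H (9): add — endpoints in different components.
E–L (9): add — endpoints in different components.
J–K (11): skip — J and K already connected.
G–J (13): skip — G and J already connected.
H–J (16): add — endpoints in different components.
MST edges: E–G, F–G, J–L, E–I, I–K, D–H, E–L, H–J; total weight 4+4+5+6+6+9+9+16 = 59.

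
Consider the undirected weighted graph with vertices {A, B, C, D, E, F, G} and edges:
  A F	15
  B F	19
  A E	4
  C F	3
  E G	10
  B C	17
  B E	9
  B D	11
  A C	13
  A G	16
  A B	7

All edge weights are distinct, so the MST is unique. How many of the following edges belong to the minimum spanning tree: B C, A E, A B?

Kruskal: consider edges lightest-first.
C F (3): add. Components now {A} {B} {C,F} {D} {E} {G}
A E (4): add. Components now {A,E} {B} {C,F} {D} {G}
A B (7): add. Components now {A,B,E} {C,F} {D} {G}
B E (9): skip — B and E already connected.
E G (10): add. Components now {A,B,E,G} {C,F} {D}
B D (11): add. Components now {A,B,D,E,G} {C,F}
A C (13): add. Components now {A,B,C,D,E,F,G}
MST edge set: {C F, A E, A B, E G, B D, A C}.
Of the listed edges, {A E, A B} are in the MST → 2.

2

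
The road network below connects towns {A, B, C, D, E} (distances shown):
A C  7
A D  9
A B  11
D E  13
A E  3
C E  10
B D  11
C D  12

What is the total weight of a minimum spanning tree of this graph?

Sort edges by weight, then run Kruskal:
A E (3): add — endpoints in different components.
A C (7): add — endpoints in different components.
A D (9): add — endpoints in different components.
C E (10): skip — C and E already connected.
A B (11): add — endpoints in different components.
MST edges: A E, A C, A D, A B; total weight 3+7+9+11 = 30.

30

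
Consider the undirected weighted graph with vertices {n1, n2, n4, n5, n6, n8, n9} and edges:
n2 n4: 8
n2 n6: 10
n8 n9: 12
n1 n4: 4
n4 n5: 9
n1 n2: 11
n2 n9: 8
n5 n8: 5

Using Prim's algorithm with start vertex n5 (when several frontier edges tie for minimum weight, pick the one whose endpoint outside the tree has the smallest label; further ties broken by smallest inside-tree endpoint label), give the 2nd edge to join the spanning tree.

Prim, starting at n5.
Step 1: cheapest edge leaving the tree is n5 n8 (5); add n8.
Step 2: cheapest edge leaving the tree is n4 n5 (9); add n4.
Step 3: cheapest edge leaving the tree is n1 n4 (4); add n1.
Step 4: cheapest edge leaving the tree is n2 n4 (8); add n2.
Step 5: cheapest edge leaving the tree is n2 n9 (8); add n9.
Step 6: cheapest edge leaving the tree is n2 n6 (10); add n6.
The 2nd edge added is n4 n5.

n4-n5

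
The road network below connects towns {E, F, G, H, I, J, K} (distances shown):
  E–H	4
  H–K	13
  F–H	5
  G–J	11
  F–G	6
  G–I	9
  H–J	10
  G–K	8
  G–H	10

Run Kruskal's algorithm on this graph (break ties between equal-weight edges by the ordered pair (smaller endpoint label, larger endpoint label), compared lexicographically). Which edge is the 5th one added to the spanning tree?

G-I

Sort edges by weight, then run Kruskal:
E–H (4): add. Components now {E,H} {F} {G} {I} {J} {K}
F–H (5): add. Components now {E,F,H} {G} {I} {J} {K}
F–G (6): add. Components now {E,F,G,H} {I} {J} {K}
G–K (8): add. Components now {E,F,G,H,K} {I} {J}
G–I (9): add. Components now {E,F,G,H,I,K} {J}
G–H (10): skip — G and H already connected.
H–J (10): add. Components now {E,F,G,H,I,J,K}
The 5th edge added is G–I.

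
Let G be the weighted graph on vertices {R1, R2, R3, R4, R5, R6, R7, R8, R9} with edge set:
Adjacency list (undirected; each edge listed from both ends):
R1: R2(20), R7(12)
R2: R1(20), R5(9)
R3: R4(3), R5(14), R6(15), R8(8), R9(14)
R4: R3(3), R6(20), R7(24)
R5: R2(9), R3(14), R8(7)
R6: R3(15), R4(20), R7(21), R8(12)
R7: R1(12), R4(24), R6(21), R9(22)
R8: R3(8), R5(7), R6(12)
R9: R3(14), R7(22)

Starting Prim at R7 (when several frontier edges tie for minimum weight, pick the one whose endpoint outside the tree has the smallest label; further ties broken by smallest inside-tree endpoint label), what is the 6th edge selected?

R3-R4

Grow the tree from R7 using Prim:
Step 1: cheapest edge leaving the tree is R1–R7 (12); add R1.
Step 2: cheapest edge leaving the tree is R1–R2 (20); add R2.
Step 3: cheapest edge leaving the tree is R2–R5 (9); add R5.
Step 4: cheapest edge leaving the tree is R5–R8 (7); add R8.
Step 5: cheapest edge leaving the tree is R3–R8 (8); add R3.
Step 6: cheapest edge leaving the tree is R3–R4 (3); add R4.
Step 7: cheapest edge leaving the tree is R6–R8 (12); add R6.
Step 8: cheapest edge leaving the tree is R3–R9 (14); add R9.
The 6th edge added is R3–R4.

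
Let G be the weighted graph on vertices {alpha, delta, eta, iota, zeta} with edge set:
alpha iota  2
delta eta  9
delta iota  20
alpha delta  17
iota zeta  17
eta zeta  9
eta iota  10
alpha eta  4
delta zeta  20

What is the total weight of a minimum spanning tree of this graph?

Prim, starting at alpha.
Step 1: cheapest edge leaving the tree is alpha iota (2); add iota.
Step 2: cheapest edge leaving the tree is alpha eta (4); add eta.
Step 3: cheapest edge leaving the tree is delta eta (9); add delta.
Step 4: cheapest edge leaving the tree is eta zeta (9); add zeta.
MST edges: alpha iota, alpha eta, delta eta, eta zeta; total weight 2+4+9+9 = 24.

24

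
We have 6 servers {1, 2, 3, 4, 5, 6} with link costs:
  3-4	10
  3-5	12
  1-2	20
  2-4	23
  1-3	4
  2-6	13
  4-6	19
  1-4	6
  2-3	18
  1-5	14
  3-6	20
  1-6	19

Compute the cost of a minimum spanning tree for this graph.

53

Prim, starting at 4.
Step 1: frontier [1-4 6, 3-4 10, 4-6 19, 2-4 23] → take 1-4 (6); add 1.
Step 2: frontier [1-3 4, 1-5 14, 1-6 19, 1-2 20, 3-4 10, 4-6 19, 2-4 23] → take 1-3 (4); add 3.
Step 3: frontier [1-5 14, 1-6 19, 1-2 20, 3-5 12, 2-3 18, 3-6 20, 4-6 19, 2-4 23] → take 3-5 (12); add 5.
Step 4: frontier [1-6 19, 1-2 20, 2-3 18, 3-6 20, 4-6 19, 2-4 23] → take 2-3 (18); add 2.
Step 5: frontier [1-6 19, 2-6 13, 3-6 20, 4-6 19] → take 2-6 (13); add 6.
MST edges: 1-4, 1-3, 3-5, 2-3, 2-6; total weight 6+4+12+18+13 = 53.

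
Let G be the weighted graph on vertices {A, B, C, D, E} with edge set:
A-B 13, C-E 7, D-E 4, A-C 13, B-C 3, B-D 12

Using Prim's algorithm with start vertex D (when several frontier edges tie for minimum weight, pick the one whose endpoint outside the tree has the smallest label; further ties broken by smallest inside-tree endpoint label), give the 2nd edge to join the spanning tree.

Grow the tree from D using Prim:
Step 1: frontier [D-E 4, B-D 12] → take D-E (4); add E.
Step 2: frontier [B-D 12, C-E 7] → take C-E (7); add C.
Step 3: frontier [B-C 3, A-C 13, B-D 12] → take B-C (3); add B.
Step 4: frontier [A-B 13, A-C 13] → take A-B (13); add A.
The 2nd edge added is C-E.

C-E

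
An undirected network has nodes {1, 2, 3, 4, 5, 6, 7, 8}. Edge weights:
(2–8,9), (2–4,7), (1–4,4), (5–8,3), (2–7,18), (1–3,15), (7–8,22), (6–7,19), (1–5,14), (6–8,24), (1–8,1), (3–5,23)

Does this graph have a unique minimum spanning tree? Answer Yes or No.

Yes

Kruskal: consider edges lightest-first.
1–8 (1): add — endpoints in different components.
5–8 (3): add — endpoints in different components.
1–4 (4): add — endpoints in different components.
2–4 (7): add — endpoints in different components.
2–8 (9): skip — 2 and 8 already connected.
1–5 (14): skip — 1 and 5 already connected.
1–3 (15): add — endpoints in different components.
2–7 (18): add — endpoints in different components.
6–7 (19): add — endpoints in different components.
Every non-tree edge has weight strictly greater than the heaviest edge on the tree path between its endpoints, so the MST is unique.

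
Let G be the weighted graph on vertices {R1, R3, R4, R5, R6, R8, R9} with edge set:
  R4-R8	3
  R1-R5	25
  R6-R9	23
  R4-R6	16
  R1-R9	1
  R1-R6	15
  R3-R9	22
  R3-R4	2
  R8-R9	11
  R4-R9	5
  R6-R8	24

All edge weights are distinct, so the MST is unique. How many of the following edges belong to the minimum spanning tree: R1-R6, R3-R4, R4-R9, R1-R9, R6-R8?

4

Sort edges by weight, then run Kruskal:
R1-R9 (1): add. Components now {R3} {R8} {R4} {R1,R9} {R5} {R6}
R3-R4 (2): add. Components now {R3,R4} {R8} {R1,R9} {R5} {R6}
R4-R8 (3): add. Components now {R3,R4,R8} {R1,R9} {R5} {R6}
R4-R9 (5): add. Components now {R1,R3,R4,R8,R9} {R5} {R6}
R8-R9 (11): skip — R8 and R9 already connected.
R1-R6 (15): add. Components now {R1,R3,R4,R6,R8,R9} {R5}
R4-R6 (16): skip — R4 and R6 already connected.
R3-R9 (22): skip — R3 and R9 already connected.
R6-R9 (23): skip — R9 and R6 already connected.
R6-R8 (24): skip — R8 and R6 already connected.
R1-R5 (25): add. Components now {R1,R3,R4,R5,R6,R8,R9}
MST edge set: {R1-R9, R3-R4, R4-R8, R4-R9, R1-R6, R1-R5}.
Of the listed edges, {R1-R6, R3-R4, R4-R9, R1-R9} are in the MST → 4.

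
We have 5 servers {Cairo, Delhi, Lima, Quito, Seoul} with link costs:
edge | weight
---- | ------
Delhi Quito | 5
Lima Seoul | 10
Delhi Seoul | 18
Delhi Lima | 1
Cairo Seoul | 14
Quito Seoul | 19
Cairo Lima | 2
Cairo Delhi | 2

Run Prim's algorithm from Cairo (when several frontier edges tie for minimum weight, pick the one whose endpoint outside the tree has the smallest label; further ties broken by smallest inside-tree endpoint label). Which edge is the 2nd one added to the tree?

Delhi-Lima

Grow the tree from Cairo using Prim:
Step 1: cheapest edge leaving the tree is Cairo Delhi (2); add Delhi.
Step 2: cheapest edge leaving the tree is Delhi Lima (1); add Lima.
Step 3: cheapest edge leaving the tree is Delhi Quito (5); add Quito.
Step 4: cheapest edge leaving the tree is Lima Seoul (10); add Seoul.
The 2nd edge added is Delhi Lima.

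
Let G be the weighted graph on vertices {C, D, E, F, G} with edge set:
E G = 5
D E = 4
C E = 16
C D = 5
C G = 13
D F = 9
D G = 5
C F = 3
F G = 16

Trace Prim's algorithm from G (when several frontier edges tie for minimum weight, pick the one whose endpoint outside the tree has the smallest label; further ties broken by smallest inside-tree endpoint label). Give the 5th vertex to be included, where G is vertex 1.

F

Prim's algorithm from G:
Step 1: frontier [D G 5, E G 5, C G 13, F G 16] → take D G (5); add D.
Step 2: frontier [D E 4, C D 5, D F 9, E G 5, C G 13, F G 16] → take D E (4); add E.
Step 3: frontier [C D 5, D F 9, C E 16, C G 13, F G 16] → take C D (5); add C.
Step 4: frontier [C F 3, D F 9, F G 16] → take C F (3); add F.
Vertex order: G, D, E, C, F. The 5th vertex is F.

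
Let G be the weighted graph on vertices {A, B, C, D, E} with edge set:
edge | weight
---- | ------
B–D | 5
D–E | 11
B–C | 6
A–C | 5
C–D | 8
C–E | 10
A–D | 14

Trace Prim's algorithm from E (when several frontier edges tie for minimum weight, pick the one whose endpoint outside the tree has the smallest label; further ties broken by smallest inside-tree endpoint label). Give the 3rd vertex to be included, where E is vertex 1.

Prim, starting at E.
Step 1: frontier [C–E 10, D–E 11] → take C–E (10); add C.
Step 2: frontier [A–C 5, B–C 6, C–D 8, D–E 11] → take A–C (5); add A.
Step 3: frontier [A–D 14, B–C 6, C–D 8, D–E 11] → take B–C (6); add B.
Step 4: frontier [A–D 14, B–D 5, C–D 8, D–E 11] → take B–D (5); add D.
Vertex order: E, C, A, B, D. The 3rd vertex is A.

A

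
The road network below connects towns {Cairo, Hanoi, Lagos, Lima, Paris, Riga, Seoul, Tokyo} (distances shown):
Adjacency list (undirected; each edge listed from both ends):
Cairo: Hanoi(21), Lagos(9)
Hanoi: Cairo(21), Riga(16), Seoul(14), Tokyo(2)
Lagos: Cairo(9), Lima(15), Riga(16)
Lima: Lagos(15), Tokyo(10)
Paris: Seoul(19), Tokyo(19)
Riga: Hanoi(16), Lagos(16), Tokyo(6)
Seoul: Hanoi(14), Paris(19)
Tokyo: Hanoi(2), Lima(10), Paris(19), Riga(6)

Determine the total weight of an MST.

Prim, starting at Riga.
Step 1: cheapest edge leaving the tree is Riga-Tokyo (6); add Tokyo.
Step 2: cheapest edge leaving the tree is Hanoi-Tokyo (2); add Hanoi.
Step 3: cheapest edge leaving the tree is Lima-Tokyo (10); add Lima.
Step 4: cheapest edge leaving the tree is Hanoi-Seoul (14); add Seoul.
Step 5: cheapest edge leaving the tree is Lagos-Lima (15); add Lagos.
Step 6: cheapest edge leaving the tree is Cairo-Lagos (9); add Cairo.
Step 7: cheapest edge leaving the tree is Paris-Seoul (19); add Paris.
MST edges: Riga-Tokyo, Hanoi-Tokyo, Lima-Tokyo, Hanoi-Seoul, Lagos-Lima, Cairo-Lagos, Paris-Seoul; total weight 6+2+10+14+15+9+19 = 75.

75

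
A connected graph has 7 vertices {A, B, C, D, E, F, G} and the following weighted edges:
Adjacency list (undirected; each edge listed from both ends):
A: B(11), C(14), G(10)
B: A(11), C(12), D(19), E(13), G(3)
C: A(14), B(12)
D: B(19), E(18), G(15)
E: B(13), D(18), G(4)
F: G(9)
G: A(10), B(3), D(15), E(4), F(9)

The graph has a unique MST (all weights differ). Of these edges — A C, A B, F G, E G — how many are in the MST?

2

Kruskal's algorithm — process edges by increasing weight (ties by edge label):
B G (3): add — endpoints in different components.
E G (4): add — endpoints in different components.
F G (9): add — endpoints in different components.
A G (10): add — endpoints in different components.
A B (11): skip — A and B already connected.
B C (12): add — endpoints in different components.
B E (13): skip — B and E already connected.
A C (14): skip — A and C already connected.
D G (15): add — endpoints in different components.
MST edge set: {B G, E G, F G, A G, B C, D G}.
Of the listed edges, {F G, E G} are in the MST → 2.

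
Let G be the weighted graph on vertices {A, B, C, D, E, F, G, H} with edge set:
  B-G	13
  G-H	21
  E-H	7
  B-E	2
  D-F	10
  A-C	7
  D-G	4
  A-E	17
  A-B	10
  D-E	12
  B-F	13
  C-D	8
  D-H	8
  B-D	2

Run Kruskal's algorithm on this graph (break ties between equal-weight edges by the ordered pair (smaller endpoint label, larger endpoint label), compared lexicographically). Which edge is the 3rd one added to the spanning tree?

Kruskal: consider edges lightest-first.
B-D (2): add — endpoints in different components.
B-E (2): add — endpoints in different components.
D-G (4): add — endpoints in different components.
A-C (7): add — endpoints in different components.
E-H (7): add — endpoints in different components.
C-D (8): add — endpoints in different components.
D-H (8): skip — D and H already connected.
A-B (10): skip — A and B already connected.
D-F (10): add — endpoints in different components.
The 3rd edge added is D-G.

D-G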